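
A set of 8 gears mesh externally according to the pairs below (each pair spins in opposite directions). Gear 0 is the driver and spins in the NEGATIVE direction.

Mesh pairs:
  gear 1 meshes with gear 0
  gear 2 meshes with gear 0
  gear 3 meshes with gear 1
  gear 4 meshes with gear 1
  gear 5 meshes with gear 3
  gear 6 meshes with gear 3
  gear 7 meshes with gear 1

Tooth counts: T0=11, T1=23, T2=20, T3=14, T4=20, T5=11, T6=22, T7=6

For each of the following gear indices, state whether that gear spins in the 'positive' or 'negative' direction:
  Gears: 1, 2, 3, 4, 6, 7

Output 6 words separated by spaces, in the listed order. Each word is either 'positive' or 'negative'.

Answer: positive positive negative negative positive negative

Derivation:
Gear 0 (driver): negative (depth 0)
  gear 1: meshes with gear 0 -> depth 1 -> positive (opposite of gear 0)
  gear 2: meshes with gear 0 -> depth 1 -> positive (opposite of gear 0)
  gear 3: meshes with gear 1 -> depth 2 -> negative (opposite of gear 1)
  gear 4: meshes with gear 1 -> depth 2 -> negative (opposite of gear 1)
  gear 5: meshes with gear 3 -> depth 3 -> positive (opposite of gear 3)
  gear 6: meshes with gear 3 -> depth 3 -> positive (opposite of gear 3)
  gear 7: meshes with gear 1 -> depth 2 -> negative (opposite of gear 1)
Queried indices 1, 2, 3, 4, 6, 7 -> positive, positive, negative, negative, positive, negative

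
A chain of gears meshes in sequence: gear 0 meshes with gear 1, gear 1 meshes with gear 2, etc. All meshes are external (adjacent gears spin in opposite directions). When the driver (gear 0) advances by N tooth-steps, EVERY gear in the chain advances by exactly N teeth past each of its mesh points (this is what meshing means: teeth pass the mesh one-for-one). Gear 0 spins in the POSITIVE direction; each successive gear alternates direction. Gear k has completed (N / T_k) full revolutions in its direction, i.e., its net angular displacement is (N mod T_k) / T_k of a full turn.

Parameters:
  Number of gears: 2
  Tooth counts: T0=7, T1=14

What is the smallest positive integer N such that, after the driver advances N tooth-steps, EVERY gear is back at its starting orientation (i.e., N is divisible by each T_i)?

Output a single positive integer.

Answer: 14

Derivation:
Gear k returns to start when N is a multiple of T_k.
All gears at start simultaneously when N is a common multiple of [7, 14]; the smallest such N is lcm(7, 14).
Start: lcm = T0 = 7
Fold in T1=14: gcd(7, 14) = 7; lcm(7, 14) = 7 * 14 / 7 = 98 / 7 = 14
Full cycle length = 14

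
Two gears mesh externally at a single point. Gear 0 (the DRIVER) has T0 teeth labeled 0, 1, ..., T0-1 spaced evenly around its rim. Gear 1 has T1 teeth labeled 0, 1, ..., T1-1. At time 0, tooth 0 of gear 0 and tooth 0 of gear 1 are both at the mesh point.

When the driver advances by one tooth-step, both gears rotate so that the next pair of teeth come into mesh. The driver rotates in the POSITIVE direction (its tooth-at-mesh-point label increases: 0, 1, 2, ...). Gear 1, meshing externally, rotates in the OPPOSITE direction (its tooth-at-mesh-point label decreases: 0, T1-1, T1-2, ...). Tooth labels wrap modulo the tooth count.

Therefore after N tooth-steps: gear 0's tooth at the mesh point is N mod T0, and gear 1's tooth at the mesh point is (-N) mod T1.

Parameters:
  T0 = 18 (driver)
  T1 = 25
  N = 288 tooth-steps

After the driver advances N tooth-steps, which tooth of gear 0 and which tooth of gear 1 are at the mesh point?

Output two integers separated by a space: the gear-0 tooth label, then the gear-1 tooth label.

Answer: 0 12

Derivation:
Gear 0 (driver, T0=18): tooth at mesh = N mod T0
  288 = 16 * 18 + 0, so 288 mod 18 = 0
  gear 0 tooth = 0
Gear 1 (driven, T1=25): tooth at mesh = (-N) mod T1
  288 = 11 * 25 + 13, so 288 mod 25 = 13
  (-288) mod 25 = (-13) mod 25 = 25 - 13 = 12
Mesh after 288 steps: gear-0 tooth 0 meets gear-1 tooth 12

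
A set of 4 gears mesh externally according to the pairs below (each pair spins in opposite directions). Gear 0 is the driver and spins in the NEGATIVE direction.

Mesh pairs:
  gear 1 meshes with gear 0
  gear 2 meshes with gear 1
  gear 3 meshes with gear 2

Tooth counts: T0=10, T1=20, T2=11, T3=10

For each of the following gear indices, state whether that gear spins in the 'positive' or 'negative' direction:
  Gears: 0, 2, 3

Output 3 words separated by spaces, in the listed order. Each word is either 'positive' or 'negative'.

Gear 0 (driver): negative (depth 0)
  gear 1: meshes with gear 0 -> depth 1 -> positive (opposite of gear 0)
  gear 2: meshes with gear 1 -> depth 2 -> negative (opposite of gear 1)
  gear 3: meshes with gear 2 -> depth 3 -> positive (opposite of gear 2)
Queried indices 0, 2, 3 -> negative, negative, positive

Answer: negative negative positive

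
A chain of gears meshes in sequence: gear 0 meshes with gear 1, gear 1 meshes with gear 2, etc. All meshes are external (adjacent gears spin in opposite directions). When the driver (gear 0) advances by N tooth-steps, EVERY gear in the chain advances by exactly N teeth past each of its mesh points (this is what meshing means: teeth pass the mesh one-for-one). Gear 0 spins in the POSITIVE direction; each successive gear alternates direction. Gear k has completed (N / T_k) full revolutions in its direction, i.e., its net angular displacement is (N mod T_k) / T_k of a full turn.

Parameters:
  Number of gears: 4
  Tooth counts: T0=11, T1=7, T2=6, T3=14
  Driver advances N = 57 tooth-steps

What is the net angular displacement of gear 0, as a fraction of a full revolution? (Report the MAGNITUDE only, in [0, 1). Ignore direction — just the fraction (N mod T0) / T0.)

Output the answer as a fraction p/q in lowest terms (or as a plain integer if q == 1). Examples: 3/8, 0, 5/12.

Chain of 4 gears, tooth counts: [11, 7, 6, 14]
  gear 0: T0=11, direction=positive, advance = 57 mod 11 = 2 teeth = 2/11 turn
  gear 1: T1=7, direction=negative, advance = 57 mod 7 = 1 teeth = 1/7 turn
  gear 2: T2=6, direction=positive, advance = 57 mod 6 = 3 teeth = 3/6 turn
  gear 3: T3=14, direction=negative, advance = 57 mod 14 = 1 teeth = 1/14 turn
Gear 0: 57 mod 11 = 2
Fraction = 2 / 11 = 2/11 (gcd(2,11)=1) = 2/11

Answer: 2/11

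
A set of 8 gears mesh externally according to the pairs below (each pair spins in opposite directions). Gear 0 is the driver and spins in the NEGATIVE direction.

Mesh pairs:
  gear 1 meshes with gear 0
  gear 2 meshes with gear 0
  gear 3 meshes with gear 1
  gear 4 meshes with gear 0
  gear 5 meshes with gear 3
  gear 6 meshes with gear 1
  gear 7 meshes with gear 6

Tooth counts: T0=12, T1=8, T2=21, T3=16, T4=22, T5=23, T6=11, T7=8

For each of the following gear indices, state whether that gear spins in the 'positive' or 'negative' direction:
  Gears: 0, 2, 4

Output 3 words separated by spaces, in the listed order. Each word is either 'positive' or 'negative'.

Gear 0 (driver): negative (depth 0)
  gear 1: meshes with gear 0 -> depth 1 -> positive (opposite of gear 0)
  gear 2: meshes with gear 0 -> depth 1 -> positive (opposite of gear 0)
  gear 3: meshes with gear 1 -> depth 2 -> negative (opposite of gear 1)
  gear 4: meshes with gear 0 -> depth 1 -> positive (opposite of gear 0)
  gear 5: meshes with gear 3 -> depth 3 -> positive (opposite of gear 3)
  gear 6: meshes with gear 1 -> depth 2 -> negative (opposite of gear 1)
  gear 7: meshes with gear 6 -> depth 3 -> positive (opposite of gear 6)
Queried indices 0, 2, 4 -> negative, positive, positive

Answer: negative positive positive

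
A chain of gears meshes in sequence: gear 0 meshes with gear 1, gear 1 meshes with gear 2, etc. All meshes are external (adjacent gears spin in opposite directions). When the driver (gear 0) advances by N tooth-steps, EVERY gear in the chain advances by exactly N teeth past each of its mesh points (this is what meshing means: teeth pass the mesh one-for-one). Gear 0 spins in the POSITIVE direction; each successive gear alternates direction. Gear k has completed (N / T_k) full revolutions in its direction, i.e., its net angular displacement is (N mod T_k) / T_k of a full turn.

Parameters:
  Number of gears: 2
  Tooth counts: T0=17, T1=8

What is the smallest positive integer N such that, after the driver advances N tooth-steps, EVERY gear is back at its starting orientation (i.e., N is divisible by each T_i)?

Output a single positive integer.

Answer: 136

Derivation:
Gear k returns to start when N is a multiple of T_k.
All gears at start simultaneously when N is a common multiple of [17, 8]; the smallest such N is lcm(17, 8).
Start: lcm = T0 = 17
Fold in T1=8: gcd(17, 8) = 1; lcm(17, 8) = 17 * 8 / 1 = 136 / 1 = 136
Full cycle length = 136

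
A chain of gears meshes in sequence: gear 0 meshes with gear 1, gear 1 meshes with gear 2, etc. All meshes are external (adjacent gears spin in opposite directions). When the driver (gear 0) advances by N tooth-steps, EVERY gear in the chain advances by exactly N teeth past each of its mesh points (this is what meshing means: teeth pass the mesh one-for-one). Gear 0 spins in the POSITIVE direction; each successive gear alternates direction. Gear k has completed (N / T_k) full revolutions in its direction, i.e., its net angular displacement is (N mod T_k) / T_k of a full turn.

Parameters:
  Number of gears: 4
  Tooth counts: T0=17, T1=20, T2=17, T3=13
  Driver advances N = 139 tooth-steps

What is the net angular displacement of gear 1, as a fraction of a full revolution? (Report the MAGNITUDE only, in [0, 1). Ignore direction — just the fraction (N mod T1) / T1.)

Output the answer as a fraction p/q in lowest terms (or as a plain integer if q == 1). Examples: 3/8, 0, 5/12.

Chain of 4 gears, tooth counts: [17, 20, 17, 13]
  gear 0: T0=17, direction=positive, advance = 139 mod 17 = 3 teeth = 3/17 turn
  gear 1: T1=20, direction=negative, advance = 139 mod 20 = 19 teeth = 19/20 turn
  gear 2: T2=17, direction=positive, advance = 139 mod 17 = 3 teeth = 3/17 turn
  gear 3: T3=13, direction=negative, advance = 139 mod 13 = 9 teeth = 9/13 turn
Gear 1: 139 mod 20 = 19
Fraction = 19 / 20 = 19/20 (gcd(19,20)=1) = 19/20

Answer: 19/20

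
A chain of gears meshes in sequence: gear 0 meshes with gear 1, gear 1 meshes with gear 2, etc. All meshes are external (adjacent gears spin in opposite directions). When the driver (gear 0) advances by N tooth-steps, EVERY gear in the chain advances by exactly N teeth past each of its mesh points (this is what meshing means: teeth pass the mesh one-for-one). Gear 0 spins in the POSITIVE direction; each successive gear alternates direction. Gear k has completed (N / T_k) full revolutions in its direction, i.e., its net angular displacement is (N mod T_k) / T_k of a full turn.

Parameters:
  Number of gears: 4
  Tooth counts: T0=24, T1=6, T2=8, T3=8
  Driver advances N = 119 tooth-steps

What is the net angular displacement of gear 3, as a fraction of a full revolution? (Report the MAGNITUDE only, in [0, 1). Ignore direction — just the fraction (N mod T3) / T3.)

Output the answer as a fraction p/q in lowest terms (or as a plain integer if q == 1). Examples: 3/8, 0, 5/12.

Chain of 4 gears, tooth counts: [24, 6, 8, 8]
  gear 0: T0=24, direction=positive, advance = 119 mod 24 = 23 teeth = 23/24 turn
  gear 1: T1=6, direction=negative, advance = 119 mod 6 = 5 teeth = 5/6 turn
  gear 2: T2=8, direction=positive, advance = 119 mod 8 = 7 teeth = 7/8 turn
  gear 3: T3=8, direction=negative, advance = 119 mod 8 = 7 teeth = 7/8 turn
Gear 3: 119 mod 8 = 7
Fraction = 7 / 8 = 7/8 (gcd(7,8)=1) = 7/8

Answer: 7/8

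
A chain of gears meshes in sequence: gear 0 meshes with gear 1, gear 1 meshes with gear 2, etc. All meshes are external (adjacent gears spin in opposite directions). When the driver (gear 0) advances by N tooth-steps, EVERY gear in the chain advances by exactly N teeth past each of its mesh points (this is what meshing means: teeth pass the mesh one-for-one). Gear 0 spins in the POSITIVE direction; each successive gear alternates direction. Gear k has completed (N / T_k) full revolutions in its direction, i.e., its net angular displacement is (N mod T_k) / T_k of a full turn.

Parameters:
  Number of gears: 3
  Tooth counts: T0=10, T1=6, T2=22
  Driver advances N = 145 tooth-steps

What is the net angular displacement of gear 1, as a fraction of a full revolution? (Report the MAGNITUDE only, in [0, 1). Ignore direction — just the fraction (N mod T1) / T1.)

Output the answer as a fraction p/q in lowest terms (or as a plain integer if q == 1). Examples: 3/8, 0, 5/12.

Chain of 3 gears, tooth counts: [10, 6, 22]
  gear 0: T0=10, direction=positive, advance = 145 mod 10 = 5 teeth = 5/10 turn
  gear 1: T1=6, direction=negative, advance = 145 mod 6 = 1 teeth = 1/6 turn
  gear 2: T2=22, direction=positive, advance = 145 mod 22 = 13 teeth = 13/22 turn
Gear 1: 145 mod 6 = 1
Fraction = 1 / 6 = 1/6 (gcd(1,6)=1) = 1/6

Answer: 1/6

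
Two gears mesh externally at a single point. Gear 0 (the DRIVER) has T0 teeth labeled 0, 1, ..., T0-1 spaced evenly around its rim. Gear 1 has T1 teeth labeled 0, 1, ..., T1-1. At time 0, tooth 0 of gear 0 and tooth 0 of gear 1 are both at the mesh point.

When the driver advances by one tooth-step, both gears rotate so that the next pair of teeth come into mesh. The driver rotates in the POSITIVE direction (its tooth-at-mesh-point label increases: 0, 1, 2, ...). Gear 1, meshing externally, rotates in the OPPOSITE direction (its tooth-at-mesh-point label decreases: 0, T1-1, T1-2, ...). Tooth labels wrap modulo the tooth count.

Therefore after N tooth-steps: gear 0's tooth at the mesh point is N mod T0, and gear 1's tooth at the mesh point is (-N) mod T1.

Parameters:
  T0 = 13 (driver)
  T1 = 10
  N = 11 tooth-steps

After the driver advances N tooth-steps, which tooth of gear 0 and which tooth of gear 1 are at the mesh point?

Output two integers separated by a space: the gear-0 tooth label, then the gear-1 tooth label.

Gear 0 (driver, T0=13): tooth at mesh = N mod T0
  11 = 0 * 13 + 11, so 11 mod 13 = 11
  gear 0 tooth = 11
Gear 1 (driven, T1=10): tooth at mesh = (-N) mod T1
  11 = 1 * 10 + 1, so 11 mod 10 = 1
  (-11) mod 10 = (-1) mod 10 = 10 - 1 = 9
Mesh after 11 steps: gear-0 tooth 11 meets gear-1 tooth 9

Answer: 11 9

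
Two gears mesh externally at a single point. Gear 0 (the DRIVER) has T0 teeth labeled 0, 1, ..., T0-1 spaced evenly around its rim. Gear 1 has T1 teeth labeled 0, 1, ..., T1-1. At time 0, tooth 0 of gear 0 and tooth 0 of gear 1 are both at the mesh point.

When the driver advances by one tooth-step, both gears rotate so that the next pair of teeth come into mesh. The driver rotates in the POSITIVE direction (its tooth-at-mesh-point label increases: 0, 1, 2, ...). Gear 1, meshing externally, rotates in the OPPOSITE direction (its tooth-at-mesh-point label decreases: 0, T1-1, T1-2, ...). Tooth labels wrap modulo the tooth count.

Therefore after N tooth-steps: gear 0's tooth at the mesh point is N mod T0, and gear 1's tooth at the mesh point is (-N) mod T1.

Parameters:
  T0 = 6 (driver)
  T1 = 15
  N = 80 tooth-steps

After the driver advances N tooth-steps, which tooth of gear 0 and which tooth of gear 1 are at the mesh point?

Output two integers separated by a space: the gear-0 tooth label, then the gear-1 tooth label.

Answer: 2 10

Derivation:
Gear 0 (driver, T0=6): tooth at mesh = N mod T0
  80 = 13 * 6 + 2, so 80 mod 6 = 2
  gear 0 tooth = 2
Gear 1 (driven, T1=15): tooth at mesh = (-N) mod T1
  80 = 5 * 15 + 5, so 80 mod 15 = 5
  (-80) mod 15 = (-5) mod 15 = 15 - 5 = 10
Mesh after 80 steps: gear-0 tooth 2 meets gear-1 tooth 10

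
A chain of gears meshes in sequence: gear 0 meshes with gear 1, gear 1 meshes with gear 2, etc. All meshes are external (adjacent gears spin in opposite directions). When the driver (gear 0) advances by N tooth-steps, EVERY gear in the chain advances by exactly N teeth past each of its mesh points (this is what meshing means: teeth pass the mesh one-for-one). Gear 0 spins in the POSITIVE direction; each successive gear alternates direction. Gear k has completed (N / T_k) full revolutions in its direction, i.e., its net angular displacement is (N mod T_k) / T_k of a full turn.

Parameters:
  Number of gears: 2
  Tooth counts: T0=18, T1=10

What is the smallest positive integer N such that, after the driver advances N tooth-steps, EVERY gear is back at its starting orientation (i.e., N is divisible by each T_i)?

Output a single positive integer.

Gear k returns to start when N is a multiple of T_k.
All gears at start simultaneously when N is a common multiple of [18, 10]; the smallest such N is lcm(18, 10).
Start: lcm = T0 = 18
Fold in T1=10: gcd(18, 10) = 2; lcm(18, 10) = 18 * 10 / 2 = 180 / 2 = 90
Full cycle length = 90

Answer: 90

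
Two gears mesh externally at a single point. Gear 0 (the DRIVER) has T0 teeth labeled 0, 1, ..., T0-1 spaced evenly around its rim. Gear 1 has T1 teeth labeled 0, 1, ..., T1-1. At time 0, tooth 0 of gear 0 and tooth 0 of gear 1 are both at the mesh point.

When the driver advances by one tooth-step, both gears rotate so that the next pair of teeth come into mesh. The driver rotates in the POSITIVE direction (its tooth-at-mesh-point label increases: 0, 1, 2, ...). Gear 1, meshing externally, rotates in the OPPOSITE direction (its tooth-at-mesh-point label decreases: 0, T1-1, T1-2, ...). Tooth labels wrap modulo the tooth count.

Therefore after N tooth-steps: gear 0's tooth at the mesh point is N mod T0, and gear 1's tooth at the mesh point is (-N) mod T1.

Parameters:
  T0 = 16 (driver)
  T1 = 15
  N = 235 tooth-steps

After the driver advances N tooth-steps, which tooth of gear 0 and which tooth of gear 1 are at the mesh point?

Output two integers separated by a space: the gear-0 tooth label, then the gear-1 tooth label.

Gear 0 (driver, T0=16): tooth at mesh = N mod T0
  235 = 14 * 16 + 11, so 235 mod 16 = 11
  gear 0 tooth = 11
Gear 1 (driven, T1=15): tooth at mesh = (-N) mod T1
  235 = 15 * 15 + 10, so 235 mod 15 = 10
  (-235) mod 15 = (-10) mod 15 = 15 - 10 = 5
Mesh after 235 steps: gear-0 tooth 11 meets gear-1 tooth 5

Answer: 11 5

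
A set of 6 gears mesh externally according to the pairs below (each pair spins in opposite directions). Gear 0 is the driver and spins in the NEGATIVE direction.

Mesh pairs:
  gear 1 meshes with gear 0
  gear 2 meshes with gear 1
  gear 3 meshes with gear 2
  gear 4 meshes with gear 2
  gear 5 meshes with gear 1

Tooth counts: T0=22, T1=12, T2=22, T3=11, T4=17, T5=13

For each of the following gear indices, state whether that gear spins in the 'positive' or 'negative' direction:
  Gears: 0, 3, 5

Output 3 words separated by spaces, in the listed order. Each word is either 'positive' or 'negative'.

Gear 0 (driver): negative (depth 0)
  gear 1: meshes with gear 0 -> depth 1 -> positive (opposite of gear 0)
  gear 2: meshes with gear 1 -> depth 2 -> negative (opposite of gear 1)
  gear 3: meshes with gear 2 -> depth 3 -> positive (opposite of gear 2)
  gear 4: meshes with gear 2 -> depth 3 -> positive (opposite of gear 2)
  gear 5: meshes with gear 1 -> depth 2 -> negative (opposite of gear 1)
Queried indices 0, 3, 5 -> negative, positive, negative

Answer: negative positive negative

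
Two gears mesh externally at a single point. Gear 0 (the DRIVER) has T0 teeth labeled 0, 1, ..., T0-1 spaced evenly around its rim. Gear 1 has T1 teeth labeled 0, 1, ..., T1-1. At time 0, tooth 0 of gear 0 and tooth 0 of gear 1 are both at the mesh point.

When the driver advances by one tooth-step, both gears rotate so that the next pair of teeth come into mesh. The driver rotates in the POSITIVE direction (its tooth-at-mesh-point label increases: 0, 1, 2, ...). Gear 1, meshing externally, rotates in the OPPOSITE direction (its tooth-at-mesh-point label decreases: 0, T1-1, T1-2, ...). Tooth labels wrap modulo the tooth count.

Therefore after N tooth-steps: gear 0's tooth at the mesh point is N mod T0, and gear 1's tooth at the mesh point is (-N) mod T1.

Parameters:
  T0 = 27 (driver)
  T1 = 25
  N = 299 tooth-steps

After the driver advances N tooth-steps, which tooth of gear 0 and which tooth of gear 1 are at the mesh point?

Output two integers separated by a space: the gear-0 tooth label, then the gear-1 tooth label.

Gear 0 (driver, T0=27): tooth at mesh = N mod T0
  299 = 11 * 27 + 2, so 299 mod 27 = 2
  gear 0 tooth = 2
Gear 1 (driven, T1=25): tooth at mesh = (-N) mod T1
  299 = 11 * 25 + 24, so 299 mod 25 = 24
  (-299) mod 25 = (-24) mod 25 = 25 - 24 = 1
Mesh after 299 steps: gear-0 tooth 2 meets gear-1 tooth 1

Answer: 2 1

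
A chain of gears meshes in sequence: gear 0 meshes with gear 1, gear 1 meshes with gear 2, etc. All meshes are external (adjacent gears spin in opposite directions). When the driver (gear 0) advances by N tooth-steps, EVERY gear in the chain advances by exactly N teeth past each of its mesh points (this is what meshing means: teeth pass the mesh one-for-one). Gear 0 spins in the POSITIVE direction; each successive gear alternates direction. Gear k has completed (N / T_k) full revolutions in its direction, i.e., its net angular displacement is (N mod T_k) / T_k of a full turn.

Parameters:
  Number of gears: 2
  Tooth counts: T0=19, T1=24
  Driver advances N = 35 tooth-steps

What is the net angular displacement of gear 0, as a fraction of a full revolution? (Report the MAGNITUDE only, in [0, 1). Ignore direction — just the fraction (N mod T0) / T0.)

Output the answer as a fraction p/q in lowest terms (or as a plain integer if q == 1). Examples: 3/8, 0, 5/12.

Answer: 16/19

Derivation:
Chain of 2 gears, tooth counts: [19, 24]
  gear 0: T0=19, direction=positive, advance = 35 mod 19 = 16 teeth = 16/19 turn
  gear 1: T1=24, direction=negative, advance = 35 mod 24 = 11 teeth = 11/24 turn
Gear 0: 35 mod 19 = 16
Fraction = 16 / 19 = 16/19 (gcd(16,19)=1) = 16/19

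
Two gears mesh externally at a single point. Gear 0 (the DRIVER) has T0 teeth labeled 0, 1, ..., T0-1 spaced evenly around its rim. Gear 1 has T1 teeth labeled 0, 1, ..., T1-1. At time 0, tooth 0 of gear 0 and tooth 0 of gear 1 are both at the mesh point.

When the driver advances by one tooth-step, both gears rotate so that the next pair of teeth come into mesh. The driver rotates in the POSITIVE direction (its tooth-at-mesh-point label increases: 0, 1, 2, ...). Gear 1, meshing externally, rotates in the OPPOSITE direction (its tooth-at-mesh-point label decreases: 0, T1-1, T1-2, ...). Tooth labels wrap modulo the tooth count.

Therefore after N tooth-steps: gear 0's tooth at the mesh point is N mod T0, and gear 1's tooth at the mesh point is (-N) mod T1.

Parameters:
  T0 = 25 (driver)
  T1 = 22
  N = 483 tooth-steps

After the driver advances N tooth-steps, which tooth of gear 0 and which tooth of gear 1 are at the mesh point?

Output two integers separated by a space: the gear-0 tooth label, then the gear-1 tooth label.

Answer: 8 1

Derivation:
Gear 0 (driver, T0=25): tooth at mesh = N mod T0
  483 = 19 * 25 + 8, so 483 mod 25 = 8
  gear 0 tooth = 8
Gear 1 (driven, T1=22): tooth at mesh = (-N) mod T1
  483 = 21 * 22 + 21, so 483 mod 22 = 21
  (-483) mod 22 = (-21) mod 22 = 22 - 21 = 1
Mesh after 483 steps: gear-0 tooth 8 meets gear-1 tooth 1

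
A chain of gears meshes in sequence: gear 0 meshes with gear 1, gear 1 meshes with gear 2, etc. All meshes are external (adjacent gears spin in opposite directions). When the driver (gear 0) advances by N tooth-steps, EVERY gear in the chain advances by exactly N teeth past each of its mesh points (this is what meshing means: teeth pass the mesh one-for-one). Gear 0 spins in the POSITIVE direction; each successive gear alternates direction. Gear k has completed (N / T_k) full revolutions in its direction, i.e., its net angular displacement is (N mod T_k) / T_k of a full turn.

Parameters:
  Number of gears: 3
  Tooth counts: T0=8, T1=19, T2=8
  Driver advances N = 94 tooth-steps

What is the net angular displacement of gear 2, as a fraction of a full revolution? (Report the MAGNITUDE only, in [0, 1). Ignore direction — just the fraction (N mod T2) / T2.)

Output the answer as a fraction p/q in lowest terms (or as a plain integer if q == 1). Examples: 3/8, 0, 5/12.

Chain of 3 gears, tooth counts: [8, 19, 8]
  gear 0: T0=8, direction=positive, advance = 94 mod 8 = 6 teeth = 6/8 turn
  gear 1: T1=19, direction=negative, advance = 94 mod 19 = 18 teeth = 18/19 turn
  gear 2: T2=8, direction=positive, advance = 94 mod 8 = 6 teeth = 6/8 turn
Gear 2: 94 mod 8 = 6
Fraction = 6 / 8 = 3/4 (gcd(6,8)=2) = 3/4

Answer: 3/4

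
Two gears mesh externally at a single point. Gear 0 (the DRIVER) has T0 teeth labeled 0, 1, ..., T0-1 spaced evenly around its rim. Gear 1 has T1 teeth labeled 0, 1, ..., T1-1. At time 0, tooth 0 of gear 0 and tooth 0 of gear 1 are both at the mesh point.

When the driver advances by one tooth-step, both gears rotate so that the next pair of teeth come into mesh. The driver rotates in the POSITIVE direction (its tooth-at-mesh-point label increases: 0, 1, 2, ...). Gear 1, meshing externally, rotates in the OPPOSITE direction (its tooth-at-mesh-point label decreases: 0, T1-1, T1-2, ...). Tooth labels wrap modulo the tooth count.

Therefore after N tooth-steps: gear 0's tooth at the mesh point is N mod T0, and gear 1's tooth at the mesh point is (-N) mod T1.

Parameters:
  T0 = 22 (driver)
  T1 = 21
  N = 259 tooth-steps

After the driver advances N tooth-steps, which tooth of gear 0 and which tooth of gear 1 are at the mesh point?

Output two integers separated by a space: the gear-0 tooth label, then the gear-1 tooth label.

Answer: 17 14

Derivation:
Gear 0 (driver, T0=22): tooth at mesh = N mod T0
  259 = 11 * 22 + 17, so 259 mod 22 = 17
  gear 0 tooth = 17
Gear 1 (driven, T1=21): tooth at mesh = (-N) mod T1
  259 = 12 * 21 + 7, so 259 mod 21 = 7
  (-259) mod 21 = (-7) mod 21 = 21 - 7 = 14
Mesh after 259 steps: gear-0 tooth 17 meets gear-1 tooth 14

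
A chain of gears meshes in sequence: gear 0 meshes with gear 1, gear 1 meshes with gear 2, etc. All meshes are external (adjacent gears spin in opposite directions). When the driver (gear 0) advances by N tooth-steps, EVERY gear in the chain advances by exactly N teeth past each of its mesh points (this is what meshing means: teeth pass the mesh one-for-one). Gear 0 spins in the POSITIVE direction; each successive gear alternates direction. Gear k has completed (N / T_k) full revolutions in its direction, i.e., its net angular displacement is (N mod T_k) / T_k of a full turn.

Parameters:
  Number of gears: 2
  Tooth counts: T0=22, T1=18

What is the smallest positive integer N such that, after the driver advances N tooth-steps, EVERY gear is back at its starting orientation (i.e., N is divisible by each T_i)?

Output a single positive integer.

Gear k returns to start when N is a multiple of T_k.
All gears at start simultaneously when N is a common multiple of [22, 18]; the smallest such N is lcm(22, 18).
Start: lcm = T0 = 22
Fold in T1=18: gcd(22, 18) = 2; lcm(22, 18) = 22 * 18 / 2 = 396 / 2 = 198
Full cycle length = 198

Answer: 198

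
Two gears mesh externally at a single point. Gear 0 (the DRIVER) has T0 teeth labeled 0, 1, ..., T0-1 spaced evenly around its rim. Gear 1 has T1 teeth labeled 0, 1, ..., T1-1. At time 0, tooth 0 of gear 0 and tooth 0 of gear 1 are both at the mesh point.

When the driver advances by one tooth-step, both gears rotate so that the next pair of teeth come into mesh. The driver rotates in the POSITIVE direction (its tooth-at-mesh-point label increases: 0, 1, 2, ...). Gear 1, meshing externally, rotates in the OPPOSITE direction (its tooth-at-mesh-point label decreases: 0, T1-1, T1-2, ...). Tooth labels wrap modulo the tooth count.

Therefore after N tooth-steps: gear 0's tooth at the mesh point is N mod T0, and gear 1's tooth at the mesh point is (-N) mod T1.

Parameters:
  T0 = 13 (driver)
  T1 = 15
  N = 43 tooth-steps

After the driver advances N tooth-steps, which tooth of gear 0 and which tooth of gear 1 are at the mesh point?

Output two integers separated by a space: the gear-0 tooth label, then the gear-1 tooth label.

Answer: 4 2

Derivation:
Gear 0 (driver, T0=13): tooth at mesh = N mod T0
  43 = 3 * 13 + 4, so 43 mod 13 = 4
  gear 0 tooth = 4
Gear 1 (driven, T1=15): tooth at mesh = (-N) mod T1
  43 = 2 * 15 + 13, so 43 mod 15 = 13
  (-43) mod 15 = (-13) mod 15 = 15 - 13 = 2
Mesh after 43 steps: gear-0 tooth 4 meets gear-1 tooth 2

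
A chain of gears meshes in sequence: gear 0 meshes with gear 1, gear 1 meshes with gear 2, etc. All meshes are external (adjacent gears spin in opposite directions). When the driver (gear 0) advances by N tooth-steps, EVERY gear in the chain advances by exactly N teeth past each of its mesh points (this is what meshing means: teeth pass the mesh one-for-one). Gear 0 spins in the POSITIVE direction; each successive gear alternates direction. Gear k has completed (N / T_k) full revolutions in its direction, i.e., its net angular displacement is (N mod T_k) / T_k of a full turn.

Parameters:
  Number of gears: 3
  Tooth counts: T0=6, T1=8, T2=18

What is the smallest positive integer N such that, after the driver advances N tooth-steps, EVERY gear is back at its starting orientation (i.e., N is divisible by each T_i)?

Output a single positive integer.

Answer: 72

Derivation:
Gear k returns to start when N is a multiple of T_k.
All gears at start simultaneously when N is a common multiple of [6, 8, 18]; the smallest such N is lcm(6, 8, 18).
Start: lcm = T0 = 6
Fold in T1=8: gcd(6, 8) = 2; lcm(6, 8) = 6 * 8 / 2 = 48 / 2 = 24
Fold in T2=18: gcd(24, 18) = 6; lcm(24, 18) = 24 * 18 / 6 = 432 / 6 = 72
Full cycle length = 72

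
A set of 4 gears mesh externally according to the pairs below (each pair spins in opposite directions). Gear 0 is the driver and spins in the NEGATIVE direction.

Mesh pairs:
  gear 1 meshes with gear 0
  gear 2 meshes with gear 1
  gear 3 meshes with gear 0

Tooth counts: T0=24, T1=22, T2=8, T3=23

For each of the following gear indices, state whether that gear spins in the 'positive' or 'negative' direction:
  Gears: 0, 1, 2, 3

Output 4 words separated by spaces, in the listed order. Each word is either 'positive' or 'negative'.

Gear 0 (driver): negative (depth 0)
  gear 1: meshes with gear 0 -> depth 1 -> positive (opposite of gear 0)
  gear 2: meshes with gear 1 -> depth 2 -> negative (opposite of gear 1)
  gear 3: meshes with gear 0 -> depth 1 -> positive (opposite of gear 0)
Queried indices 0, 1, 2, 3 -> negative, positive, negative, positive

Answer: negative positive negative positive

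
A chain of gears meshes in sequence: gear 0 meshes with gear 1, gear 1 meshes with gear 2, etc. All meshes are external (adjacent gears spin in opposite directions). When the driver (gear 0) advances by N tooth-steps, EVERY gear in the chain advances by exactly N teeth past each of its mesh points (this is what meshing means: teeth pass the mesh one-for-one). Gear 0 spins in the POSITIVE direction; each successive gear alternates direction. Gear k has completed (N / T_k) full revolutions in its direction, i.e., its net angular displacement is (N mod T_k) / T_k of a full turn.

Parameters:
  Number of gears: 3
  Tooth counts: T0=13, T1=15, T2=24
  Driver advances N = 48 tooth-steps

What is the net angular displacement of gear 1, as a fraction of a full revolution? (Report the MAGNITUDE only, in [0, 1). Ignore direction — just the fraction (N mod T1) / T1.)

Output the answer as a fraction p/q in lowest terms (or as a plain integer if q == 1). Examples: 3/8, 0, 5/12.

Chain of 3 gears, tooth counts: [13, 15, 24]
  gear 0: T0=13, direction=positive, advance = 48 mod 13 = 9 teeth = 9/13 turn
  gear 1: T1=15, direction=negative, advance = 48 mod 15 = 3 teeth = 3/15 turn
  gear 2: T2=24, direction=positive, advance = 48 mod 24 = 0 teeth = 0/24 turn
Gear 1: 48 mod 15 = 3
Fraction = 3 / 15 = 1/5 (gcd(3,15)=3) = 1/5

Answer: 1/5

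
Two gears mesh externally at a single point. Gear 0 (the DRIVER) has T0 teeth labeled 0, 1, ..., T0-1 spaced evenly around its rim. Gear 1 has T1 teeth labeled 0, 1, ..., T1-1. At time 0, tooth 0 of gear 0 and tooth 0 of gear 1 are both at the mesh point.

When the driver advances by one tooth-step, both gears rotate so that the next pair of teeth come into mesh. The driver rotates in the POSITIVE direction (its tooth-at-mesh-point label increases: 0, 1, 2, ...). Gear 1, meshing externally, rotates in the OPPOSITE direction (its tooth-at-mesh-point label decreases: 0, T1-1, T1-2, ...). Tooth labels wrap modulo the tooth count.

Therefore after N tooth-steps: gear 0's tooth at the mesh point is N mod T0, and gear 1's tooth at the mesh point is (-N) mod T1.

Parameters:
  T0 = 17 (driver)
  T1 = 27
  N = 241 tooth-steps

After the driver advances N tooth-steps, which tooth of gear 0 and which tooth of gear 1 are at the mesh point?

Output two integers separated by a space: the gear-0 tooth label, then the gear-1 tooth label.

Gear 0 (driver, T0=17): tooth at mesh = N mod T0
  241 = 14 * 17 + 3, so 241 mod 17 = 3
  gear 0 tooth = 3
Gear 1 (driven, T1=27): tooth at mesh = (-N) mod T1
  241 = 8 * 27 + 25, so 241 mod 27 = 25
  (-241) mod 27 = (-25) mod 27 = 27 - 25 = 2
Mesh after 241 steps: gear-0 tooth 3 meets gear-1 tooth 2

Answer: 3 2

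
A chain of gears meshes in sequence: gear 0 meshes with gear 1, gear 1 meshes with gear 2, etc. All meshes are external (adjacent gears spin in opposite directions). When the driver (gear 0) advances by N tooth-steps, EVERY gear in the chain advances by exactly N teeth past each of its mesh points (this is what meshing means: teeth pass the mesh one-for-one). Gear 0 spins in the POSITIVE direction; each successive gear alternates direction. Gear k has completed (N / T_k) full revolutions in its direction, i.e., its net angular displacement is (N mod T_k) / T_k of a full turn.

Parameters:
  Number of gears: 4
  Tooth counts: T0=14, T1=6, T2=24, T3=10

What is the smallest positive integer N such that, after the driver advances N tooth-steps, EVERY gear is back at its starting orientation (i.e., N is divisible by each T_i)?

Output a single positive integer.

Answer: 840

Derivation:
Gear k returns to start when N is a multiple of T_k.
All gears at start simultaneously when N is a common multiple of [14, 6, 24, 10]; the smallest such N is lcm(14, 6, 24, 10).
Start: lcm = T0 = 14
Fold in T1=6: gcd(14, 6) = 2; lcm(14, 6) = 14 * 6 / 2 = 84 / 2 = 42
Fold in T2=24: gcd(42, 24) = 6; lcm(42, 24) = 42 * 24 / 6 = 1008 / 6 = 168
Fold in T3=10: gcd(168, 10) = 2; lcm(168, 10) = 168 * 10 / 2 = 1680 / 2 = 840
Full cycle length = 840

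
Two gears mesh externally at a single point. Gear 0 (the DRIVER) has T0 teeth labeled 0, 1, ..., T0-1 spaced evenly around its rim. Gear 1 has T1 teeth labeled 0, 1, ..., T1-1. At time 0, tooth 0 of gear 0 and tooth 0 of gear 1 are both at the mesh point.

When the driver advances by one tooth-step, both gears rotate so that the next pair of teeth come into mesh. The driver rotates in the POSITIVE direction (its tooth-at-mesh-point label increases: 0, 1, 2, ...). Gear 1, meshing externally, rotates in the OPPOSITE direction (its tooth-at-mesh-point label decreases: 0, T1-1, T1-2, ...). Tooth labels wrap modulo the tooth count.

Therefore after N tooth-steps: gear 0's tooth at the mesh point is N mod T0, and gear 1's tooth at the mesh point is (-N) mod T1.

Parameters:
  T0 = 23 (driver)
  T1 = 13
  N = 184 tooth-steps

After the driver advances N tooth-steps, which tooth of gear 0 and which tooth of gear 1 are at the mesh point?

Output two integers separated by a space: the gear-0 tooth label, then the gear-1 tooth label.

Answer: 0 11

Derivation:
Gear 0 (driver, T0=23): tooth at mesh = N mod T0
  184 = 8 * 23 + 0, so 184 mod 23 = 0
  gear 0 tooth = 0
Gear 1 (driven, T1=13): tooth at mesh = (-N) mod T1
  184 = 14 * 13 + 2, so 184 mod 13 = 2
  (-184) mod 13 = (-2) mod 13 = 13 - 2 = 11
Mesh after 184 steps: gear-0 tooth 0 meets gear-1 tooth 11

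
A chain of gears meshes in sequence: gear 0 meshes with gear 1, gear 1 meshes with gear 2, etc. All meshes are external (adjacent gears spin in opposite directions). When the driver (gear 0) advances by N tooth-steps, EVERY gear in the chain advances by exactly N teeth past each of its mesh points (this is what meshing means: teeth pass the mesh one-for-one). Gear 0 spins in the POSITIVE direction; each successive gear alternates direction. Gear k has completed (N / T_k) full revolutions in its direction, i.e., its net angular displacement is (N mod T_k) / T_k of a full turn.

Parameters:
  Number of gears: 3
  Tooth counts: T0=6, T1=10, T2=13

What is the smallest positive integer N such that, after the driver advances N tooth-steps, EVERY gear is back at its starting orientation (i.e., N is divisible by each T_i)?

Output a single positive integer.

Gear k returns to start when N is a multiple of T_k.
All gears at start simultaneously when N is a common multiple of [6, 10, 13]; the smallest such N is lcm(6, 10, 13).
Start: lcm = T0 = 6
Fold in T1=10: gcd(6, 10) = 2; lcm(6, 10) = 6 * 10 / 2 = 60 / 2 = 30
Fold in T2=13: gcd(30, 13) = 1; lcm(30, 13) = 30 * 13 / 1 = 390 / 1 = 390
Full cycle length = 390

Answer: 390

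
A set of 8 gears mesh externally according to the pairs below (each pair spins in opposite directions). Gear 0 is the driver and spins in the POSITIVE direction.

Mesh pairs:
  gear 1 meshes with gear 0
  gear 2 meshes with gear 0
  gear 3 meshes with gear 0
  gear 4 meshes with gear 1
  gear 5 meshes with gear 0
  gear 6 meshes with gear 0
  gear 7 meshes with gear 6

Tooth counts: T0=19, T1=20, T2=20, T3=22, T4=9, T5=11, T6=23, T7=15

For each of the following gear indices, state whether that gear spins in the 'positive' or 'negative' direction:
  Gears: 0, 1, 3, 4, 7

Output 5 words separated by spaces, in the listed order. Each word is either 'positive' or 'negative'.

Answer: positive negative negative positive positive

Derivation:
Gear 0 (driver): positive (depth 0)
  gear 1: meshes with gear 0 -> depth 1 -> negative (opposite of gear 0)
  gear 2: meshes with gear 0 -> depth 1 -> negative (opposite of gear 0)
  gear 3: meshes with gear 0 -> depth 1 -> negative (opposite of gear 0)
  gear 4: meshes with gear 1 -> depth 2 -> positive (opposite of gear 1)
  gear 5: meshes with gear 0 -> depth 1 -> negative (opposite of gear 0)
  gear 6: meshes with gear 0 -> depth 1 -> negative (opposite of gear 0)
  gear 7: meshes with gear 6 -> depth 2 -> positive (opposite of gear 6)
Queried indices 0, 1, 3, 4, 7 -> positive, negative, negative, positive, positive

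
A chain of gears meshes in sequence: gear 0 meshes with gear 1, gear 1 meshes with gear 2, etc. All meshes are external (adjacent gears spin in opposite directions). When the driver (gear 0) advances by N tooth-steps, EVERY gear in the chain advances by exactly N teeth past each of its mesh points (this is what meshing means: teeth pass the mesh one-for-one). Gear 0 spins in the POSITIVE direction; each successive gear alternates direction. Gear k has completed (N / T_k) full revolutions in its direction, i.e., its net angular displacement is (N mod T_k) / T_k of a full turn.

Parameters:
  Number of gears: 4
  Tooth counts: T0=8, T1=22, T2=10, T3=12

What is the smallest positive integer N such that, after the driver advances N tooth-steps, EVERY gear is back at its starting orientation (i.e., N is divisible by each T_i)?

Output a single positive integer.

Gear k returns to start when N is a multiple of T_k.
All gears at start simultaneously when N is a common multiple of [8, 22, 10, 12]; the smallest such N is lcm(8, 22, 10, 12).
Start: lcm = T0 = 8
Fold in T1=22: gcd(8, 22) = 2; lcm(8, 22) = 8 * 22 / 2 = 176 / 2 = 88
Fold in T2=10: gcd(88, 10) = 2; lcm(88, 10) = 88 * 10 / 2 = 880 / 2 = 440
Fold in T3=12: gcd(440, 12) = 4; lcm(440, 12) = 440 * 12 / 4 = 5280 / 4 = 1320
Full cycle length = 1320

Answer: 1320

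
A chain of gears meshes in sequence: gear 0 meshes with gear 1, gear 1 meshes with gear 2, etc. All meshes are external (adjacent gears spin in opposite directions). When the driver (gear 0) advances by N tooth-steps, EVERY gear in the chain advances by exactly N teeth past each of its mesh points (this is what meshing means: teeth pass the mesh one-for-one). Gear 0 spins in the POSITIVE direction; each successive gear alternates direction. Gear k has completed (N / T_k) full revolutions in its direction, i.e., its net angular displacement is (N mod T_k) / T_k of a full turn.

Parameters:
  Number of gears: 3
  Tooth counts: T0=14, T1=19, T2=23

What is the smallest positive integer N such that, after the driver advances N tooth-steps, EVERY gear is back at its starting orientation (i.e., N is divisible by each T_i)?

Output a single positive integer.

Answer: 6118

Derivation:
Gear k returns to start when N is a multiple of T_k.
All gears at start simultaneously when N is a common multiple of [14, 19, 23]; the smallest such N is lcm(14, 19, 23).
Start: lcm = T0 = 14
Fold in T1=19: gcd(14, 19) = 1; lcm(14, 19) = 14 * 19 / 1 = 266 / 1 = 266
Fold in T2=23: gcd(266, 23) = 1; lcm(266, 23) = 266 * 23 / 1 = 6118 / 1 = 6118
Full cycle length = 6118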